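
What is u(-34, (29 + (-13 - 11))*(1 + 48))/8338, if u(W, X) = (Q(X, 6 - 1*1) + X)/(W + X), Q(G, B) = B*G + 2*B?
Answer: 740/879659 ≈ 0.00084123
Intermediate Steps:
Q(G, B) = 2*B + B*G
u(W, X) = (10 + 6*X)/(W + X) (u(W, X) = ((6 - 1*1)*(2 + X) + X)/(W + X) = ((6 - 1)*(2 + X) + X)/(W + X) = (5*(2 + X) + X)/(W + X) = ((10 + 5*X) + X)/(W + X) = (10 + 6*X)/(W + X))
u(-34, (29 + (-13 - 11))*(1 + 48))/8338 = (2*(5 + 3*((29 + (-13 - 11))*(1 + 48)))/(-34 + (29 + (-13 - 11))*(1 + 48)))/8338 = (2*(5 + 3*((29 - 24)*49))/(-34 + (29 - 24)*49))*(1/8338) = (2*(5 + 3*(5*49))/(-34 + 5*49))*(1/8338) = (2*(5 + 3*245)/(-34 + 245))*(1/8338) = (2*(5 + 735)/211)*(1/8338) = (2*(1/211)*740)*(1/8338) = (1480/211)*(1/8338) = 740/879659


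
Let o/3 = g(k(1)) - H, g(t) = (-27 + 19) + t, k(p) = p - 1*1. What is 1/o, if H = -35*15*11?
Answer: 1/17301 ≈ 5.7800e-5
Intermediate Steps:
H = -5775 (H = -525*11 = -5775)
k(p) = -1 + p (k(p) = p - 1 = -1 + p)
g(t) = -8 + t
o = 17301 (o = 3*((-8 + (-1 + 1)) - 1*(-5775)) = 3*((-8 + 0) + 5775) = 3*(-8 + 5775) = 3*5767 = 17301)
1/o = 1/17301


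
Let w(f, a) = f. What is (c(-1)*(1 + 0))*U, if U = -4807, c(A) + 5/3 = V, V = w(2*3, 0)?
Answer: -62491/3 ≈ -20830.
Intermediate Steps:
V = 6 (V = 2*3 = 6)
c(A) = 13/3 (c(A) = -5/3 + 6 = 13/3)
(c(-1)*(1 + 0))*U = (13*(1 + 0)/3)*(-4807) = ((13/3)*1)*(-4807) = (13/3)*(-4807) = -62491/3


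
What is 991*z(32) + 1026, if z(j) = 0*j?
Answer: 1026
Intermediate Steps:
z(j) = 0
991*z(32) + 1026 = 991*0 + 1026 = 0 + 1026 = 1026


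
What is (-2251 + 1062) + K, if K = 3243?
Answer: 2054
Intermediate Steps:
(-2251 + 1062) + K = (-2251 + 1062) + 3243 = -1189 + 3243 = 2054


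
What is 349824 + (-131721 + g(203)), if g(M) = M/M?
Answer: 218104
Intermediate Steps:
g(M) = 1
349824 + (-131721 + g(203)) = 349824 + (-131721 + 1) = 349824 - 131720 = 218104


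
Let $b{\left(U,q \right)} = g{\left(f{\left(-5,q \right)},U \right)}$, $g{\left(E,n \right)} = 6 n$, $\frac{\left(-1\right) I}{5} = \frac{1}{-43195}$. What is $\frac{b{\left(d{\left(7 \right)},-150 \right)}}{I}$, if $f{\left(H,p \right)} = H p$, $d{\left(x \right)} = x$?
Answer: $362838$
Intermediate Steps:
$I = \frac{1}{8639}$ ($I = - \frac{5}{-43195} = \left(-5\right) \left(- \frac{1}{43195}\right) = \frac{1}{8639} \approx 0.00011575$)
$b{\left(U,q \right)} = 6 U$
$\frac{b{\left(d{\left(7 \right)},-150 \right)}}{I} = 6 \cdot 7 \frac{1}{\frac{1}{8639}} = 42 \cdot 8639 = 362838$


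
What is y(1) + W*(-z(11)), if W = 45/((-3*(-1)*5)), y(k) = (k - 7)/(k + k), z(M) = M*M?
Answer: -366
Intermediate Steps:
z(M) = M**2
y(k) = (-7 + k)/(2*k) (y(k) = (-7 + k)/((2*k)) = (-7 + k)*(1/(2*k)) = (-7 + k)/(2*k))
W = 3 (W = 45/((3*5)) = 45/15 = 45*(1/15) = 3)
y(1) + W*(-z(11)) = (1/2)*(-7 + 1)/1 + 3*(-1*11**2) = (1/2)*1*(-6) + 3*(-1*121) = -3 + 3*(-121) = -3 - 363 = -366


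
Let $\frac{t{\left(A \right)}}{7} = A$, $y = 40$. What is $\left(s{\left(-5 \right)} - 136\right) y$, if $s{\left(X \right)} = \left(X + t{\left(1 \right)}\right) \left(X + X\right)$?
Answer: $-6240$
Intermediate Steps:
$t{\left(A \right)} = 7 A$
$s{\left(X \right)} = 2 X \left(7 + X\right)$ ($s{\left(X \right)} = \left(X + 7 \cdot 1\right) \left(X + X\right) = \left(X + 7\right) 2 X = \left(7 + X\right) 2 X = 2 X \left(7 + X\right)$)
$\left(s{\left(-5 \right)} - 136\right) y = \left(2 \left(-5\right) \left(7 - 5\right) - 136\right) 40 = \left(2 \left(-5\right) 2 - 136\right) 40 = \left(-20 - 136\right) 40 = \left(-156\right) 40 = -6240$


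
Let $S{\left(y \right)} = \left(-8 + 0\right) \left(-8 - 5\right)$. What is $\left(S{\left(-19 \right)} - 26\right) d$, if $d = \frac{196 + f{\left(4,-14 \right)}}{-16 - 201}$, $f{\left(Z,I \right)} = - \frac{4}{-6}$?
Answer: $- \frac{15340}{217} \approx -70.691$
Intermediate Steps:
$f{\left(Z,I \right)} = \frac{2}{3}$ ($f{\left(Z,I \right)} = \left(-4\right) \left(- \frac{1}{6}\right) = \frac{2}{3}$)
$d = - \frac{590}{651}$ ($d = \frac{196 + \frac{2}{3}}{-16 - 201} = \frac{590}{3 \left(-217\right)} = \frac{590}{3} \left(- \frac{1}{217}\right) = - \frac{590}{651} \approx -0.9063$)
$S{\left(y \right)} = 104$ ($S{\left(y \right)} = \left(-8\right) \left(-13\right) = 104$)
$\left(S{\left(-19 \right)} - 26\right) d = \left(104 - 26\right) \left(- \frac{590}{651}\right) = 78 \left(- \frac{590}{651}\right) = - \frac{15340}{217}$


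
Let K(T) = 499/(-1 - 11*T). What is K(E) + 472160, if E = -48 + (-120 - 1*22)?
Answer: 986342739/2089 ≈ 4.7216e+5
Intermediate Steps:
E = -190 (E = -48 + (-120 - 22) = -48 - 142 = -190)
K(E) + 472160 = -499/(1 + 11*(-190)) + 472160 = -499/(1 - 2090) + 472160 = -499/(-2089) + 472160 = -499*(-1/2089) + 472160 = 499/2089 + 472160 = 986342739/2089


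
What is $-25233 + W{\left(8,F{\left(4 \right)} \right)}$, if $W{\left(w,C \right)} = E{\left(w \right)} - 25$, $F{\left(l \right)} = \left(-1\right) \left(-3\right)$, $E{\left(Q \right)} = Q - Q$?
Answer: $-25258$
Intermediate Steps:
$E{\left(Q \right)} = 0$
$F{\left(l \right)} = 3$
$W{\left(w,C \right)} = -25$ ($W{\left(w,C \right)} = 0 - 25 = -25$)
$-25233 + W{\left(8,F{\left(4 \right)} \right)} = -25233 - 25 = -25258$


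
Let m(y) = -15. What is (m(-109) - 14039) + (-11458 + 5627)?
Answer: -19885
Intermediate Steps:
(m(-109) - 14039) + (-11458 + 5627) = (-15 - 14039) + (-11458 + 5627) = -14054 - 5831 = -19885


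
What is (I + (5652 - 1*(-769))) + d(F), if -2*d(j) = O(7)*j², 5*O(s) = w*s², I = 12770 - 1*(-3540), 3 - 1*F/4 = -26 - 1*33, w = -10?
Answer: 3036427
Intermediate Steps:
F = 248 (F = 12 - 4*(-26 - 1*33) = 12 - 4*(-26 - 33) = 12 - 4*(-59) = 12 + 236 = 248)
I = 16310 (I = 12770 + 3540 = 16310)
O(s) = -2*s² (O(s) = (-10*s²)/5 = -2*s²)
d(j) = 49*j² (d(j) = -(-2*7²)*j²/2 = -(-2*49)*j²/2 = -(-49)*j² = 49*j²)
(I + (5652 - 1*(-769))) + d(F) = (16310 + (5652 - 1*(-769))) + 49*248² = (16310 + (5652 + 769)) + 49*61504 = (16310 + 6421) + 3013696 = 22731 + 3013696 = 3036427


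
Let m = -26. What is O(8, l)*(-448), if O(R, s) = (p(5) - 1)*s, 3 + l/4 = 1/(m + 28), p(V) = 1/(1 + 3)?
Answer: -3360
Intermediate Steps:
p(V) = 1/4
l = -10 (l = -12 + 4/(-26 + 28) = -12 + 4/2 = -12 + 4*(1/2) = -12 + 2 = -10)
O(R, s) = -3*s/4 (O(R, s) = (1/4 - 1)*s = -3*s/4)
O(8, l)*(-448) = -3/4*(-10)*(-448) = (15/2)*(-448) = -3360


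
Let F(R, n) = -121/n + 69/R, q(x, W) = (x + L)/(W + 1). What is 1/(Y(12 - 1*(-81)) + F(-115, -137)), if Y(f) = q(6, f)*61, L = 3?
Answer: 64390/394301 ≈ 0.16330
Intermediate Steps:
q(x, W) = (3 + x)/(1 + W) (q(x, W) = (x + 3)/(W + 1) = (3 + x)/(1 + W))
Y(f) = 549/(1 + f) (Y(f) = ((3 + 6)/(1 + f))*61 = (9/(1 + f))*61 = 549/(1 + f))
1/(Y(12 - 1*(-81)) + F(-115, -137)) = 1/(549/(1 + (12 - 1*(-81))) + (-121/(-137) + 69/(-115))) = 1/(549/(1 + (12 + 81)) + (-121*(-1/137) + 69*(-1/115))) = 1/(549/(1 + 93) + (121/137 - ⅗)) = 1/(549/94 + 194/685) = 1/(394301/64390) = 64390/394301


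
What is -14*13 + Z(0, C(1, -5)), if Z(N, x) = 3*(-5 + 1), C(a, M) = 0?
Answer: -194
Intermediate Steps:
Z(N, x) = -12 (Z(N, x) = 3*(-4) = -12)
-14*13 + Z(0, C(1, -5)) = -14*13 - 12 = -182 - 12 = -194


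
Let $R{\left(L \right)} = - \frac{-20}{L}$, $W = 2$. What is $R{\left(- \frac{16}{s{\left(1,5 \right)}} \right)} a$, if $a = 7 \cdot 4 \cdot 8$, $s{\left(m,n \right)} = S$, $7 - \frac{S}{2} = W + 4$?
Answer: $-560$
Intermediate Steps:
$S = 2$ ($S = 14 - 2 \left(2 + 4\right) = 14 - 12 = 2$)
$s{\left(m,n \right)} = 2$
$R{\left(L \right)} = \frac{20}{L}$
$a = 224$ ($a = 28 \cdot 8 = 224$)
$R{\left(- \frac{16}{s{\left(1,5 \right)}} \right)} a = \frac{20}{\left(-16\right) \frac{1}{2}} \cdot 224 = \frac{20}{-8} \cdot 224 = 20 \left(- \frac{1}{8}\right) 224 = \left(- \frac{5}{2}\right) 224 = -560$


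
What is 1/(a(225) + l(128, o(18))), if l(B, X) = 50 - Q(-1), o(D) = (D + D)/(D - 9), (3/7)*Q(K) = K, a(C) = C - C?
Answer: 3/157 ≈ 0.019108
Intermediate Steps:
a(C) = 0
Q(K) = 7*K/3
o(D) = 2*D/(-9 + D) (o(D) = (2*D)/(-9 + D) = 2*D/(-9 + D))
l(B, X) = 157/3 (l(B, X) = 50 - 7*(-1)/3 = 50 - 1*(-7/3) = 50 + 7/3 = 157/3)
1/(a(225) + l(128, o(18))) = 1/(0 + 157/3) = 1/(157/3) = 3/157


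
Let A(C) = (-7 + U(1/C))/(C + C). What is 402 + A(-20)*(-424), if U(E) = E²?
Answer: 655653/2000 ≈ 327.83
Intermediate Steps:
A(C) = (-7 + C⁻²)/(2*C) (A(C) = (-7 + (1/C)²)/(C + C) = (-7 + (1/C)²)/((2*C)) = (-7 + C⁻²)*(1/(2*C)) = (-7 + C⁻²)/(2*C))
402 + A(-20)*(-424) = 402 + ((½)*(1 - 7*(-20)²)/(-20)³)*(-424) = 402 + ((½)*(-1/8000)*(1 - 7*400))*(-424) = 402 + ((½)*(-1/8000)*(1 - 2800))*(-424) = 402 + ((½)*(-1/8000)*(-2799))*(-424) = 402 + (2799/16000)*(-424) = 402 - 148347/2000 = 655653/2000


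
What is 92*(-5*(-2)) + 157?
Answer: 1077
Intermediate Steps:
92*(-5*(-2)) + 157 = 92*10 + 157 = 920 + 157 = 1077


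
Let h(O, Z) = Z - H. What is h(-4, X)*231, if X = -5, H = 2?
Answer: -1617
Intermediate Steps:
h(O, Z) = -2 + Z (h(O, Z) = Z - 1*2 = Z - 2 = -2 + Z)
h(-4, X)*231 = (-2 - 5)*231 = -7*231 = -1617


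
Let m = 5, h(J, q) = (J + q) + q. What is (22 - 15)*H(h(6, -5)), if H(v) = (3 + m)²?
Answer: 448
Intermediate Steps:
h(J, q) = J + 2*q
H(v) = 64 (H(v) = (3 + 5)² = 8² = 64)
(22 - 15)*H(h(6, -5)) = (22 - 15)*64 = 7*64 = 448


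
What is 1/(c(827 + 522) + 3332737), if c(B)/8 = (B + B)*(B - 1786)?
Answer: -1/6099471 ≈ -1.6395e-7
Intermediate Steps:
c(B) = 16*B*(-1786 + B) (c(B) = 8*((B + B)*(B - 1786)) = 8*((2*B)*(-1786 + B)) = 8*(2*B*(-1786 + B)) = 16*B*(-1786 + B))
1/(c(827 + 522) + 3332737) = 1/(16*(827 + 522)*(-1786 + (827 + 522)) + 3332737) = 1/(16*1349*(-1786 + 1349) + 3332737) = 1/(16*1349*(-437) + 3332737) = 1/(-9432208 + 3332737) = 1/(-6099471) = -1/6099471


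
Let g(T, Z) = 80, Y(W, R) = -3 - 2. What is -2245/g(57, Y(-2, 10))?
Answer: -449/16 ≈ -28.063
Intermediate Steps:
Y(W, R) = -5
-2245/g(57, Y(-2, 10)) = -2245/80 = -2245*1/80 = -449/16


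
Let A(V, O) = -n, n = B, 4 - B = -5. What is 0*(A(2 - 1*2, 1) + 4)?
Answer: 0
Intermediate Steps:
B = 9 (B = 4 - 1*(-5) = 4 + 5 = 9)
n = 9
A(V, O) = -9 (A(V, O) = -1*9 = -9)
0*(A(2 - 1*2, 1) + 4) = 0*(-9 + 4) = 0*(-5) = 0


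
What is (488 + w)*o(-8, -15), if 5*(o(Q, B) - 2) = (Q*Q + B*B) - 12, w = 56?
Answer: 156128/5 ≈ 31226.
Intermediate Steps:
o(Q, B) = -⅖ + B²/5 + Q²/5 (o(Q, B) = 2 + ((Q*Q + B*B) - 12)/5 = 2 + ((Q² + B²) - 12)/5 = 2 + ((B² + Q²) - 12)/5 = 2 + (-12 + B² + Q²)/5 = 2 + (-12/5 + B²/5 + Q²/5) = -⅖ + B²/5 + Q²/5)
(488 + w)*o(-8, -15) = (488 + 56)*(-⅖ + (⅕)*(-15)² + (⅕)*(-8)²) = 544*(-⅖ + (⅕)*225 + (⅕)*64) = 544*(-⅖ + 45 + 64/5) = 544*(287/5) = 156128/5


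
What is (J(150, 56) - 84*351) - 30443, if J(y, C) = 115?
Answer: -59812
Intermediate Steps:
(J(150, 56) - 84*351) - 30443 = (115 - 84*351) - 30443 = (115 - 29484) - 30443 = -29369 - 30443 = -59812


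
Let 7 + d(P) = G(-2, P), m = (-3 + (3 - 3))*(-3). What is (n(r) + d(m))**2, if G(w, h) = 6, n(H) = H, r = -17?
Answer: 324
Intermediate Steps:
m = 9 (m = (-3 + 0)*(-3) = -3*(-3) = 9)
d(P) = -1 (d(P) = -7 + 6 = -1)
(n(r) + d(m))**2 = (-17 - 1)**2 = (-18)**2 = 324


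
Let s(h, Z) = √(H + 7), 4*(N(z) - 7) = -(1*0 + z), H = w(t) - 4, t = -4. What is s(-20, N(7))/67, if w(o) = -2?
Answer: 1/67 ≈ 0.014925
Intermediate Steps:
H = -6 (H = -2 - 4 = -6)
N(z) = 7 - z/4 (N(z) = 7 + (-(1*0 + z))/4 = 7 + (-(0 + z))/4 = 7 + (-z)/4 = 7 - z/4)
s(h, Z) = 1 (s(h, Z) = √(-6 + 7) = √1 = 1)
s(-20, N(7))/67 = 1/67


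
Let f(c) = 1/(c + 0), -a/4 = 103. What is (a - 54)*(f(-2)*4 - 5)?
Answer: 3262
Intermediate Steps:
a = -412 (a = -4*103 = -412)
f(c) = 1/c
(a - 54)*(f(-2)*4 - 5) = (-412 - 54)*(4/(-2) - 5) = -466*(-½*4 - 5) = -466*(-2 - 5) = -466*(-7) = 3262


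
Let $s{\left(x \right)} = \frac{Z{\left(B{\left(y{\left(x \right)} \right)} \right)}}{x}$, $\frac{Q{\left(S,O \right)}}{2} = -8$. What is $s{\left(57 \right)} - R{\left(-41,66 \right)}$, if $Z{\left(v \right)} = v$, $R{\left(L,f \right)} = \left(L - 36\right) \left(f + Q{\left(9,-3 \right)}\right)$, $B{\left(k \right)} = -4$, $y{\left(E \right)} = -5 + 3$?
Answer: $\frac{219446}{57} \approx 3849.9$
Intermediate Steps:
$Q{\left(S,O \right)} = -16$ ($Q{\left(S,O \right)} = 2 \left(-8\right) = -16$)
$y{\left(E \right)} = -2$
$R{\left(L,f \right)} = \left(-36 + L\right) \left(-16 + f\right)$ ($R{\left(L,f \right)} = \left(L - 36\right) \left(f - 16\right) = \left(-36 + L\right) \left(-16 + f\right)$)
$s{\left(x \right)} = - \frac{4}{x}$
$s{\left(57 \right)} - R{\left(-41,66 \right)} = - \frac{4}{57} - \left(576 - 2376 - -656 - 2706\right) = \left(-4\right) \frac{1}{57} - \left(576 - 2376 + 656 - 2706\right) = - \frac{4}{57} - -3850 = - \frac{4}{57} + 3850 = \frac{219446}{57}$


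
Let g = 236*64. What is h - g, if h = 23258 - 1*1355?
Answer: 6799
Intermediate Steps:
h = 21903 (h = 23258 - 1355 = 21903)
g = 15104
h - g = 21903 - 1*15104 = 21903 - 15104 = 6799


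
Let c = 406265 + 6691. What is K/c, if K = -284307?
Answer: -94769/137652 ≈ -0.68847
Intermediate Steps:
c = 412956
K/c = -284307/412956 = -284307*1/412956 = -94769/137652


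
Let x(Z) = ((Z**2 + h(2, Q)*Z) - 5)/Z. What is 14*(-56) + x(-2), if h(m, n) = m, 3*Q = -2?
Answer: -1563/2 ≈ -781.50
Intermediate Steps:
Q = -2/3 (Q = (1/3)*(-2) = -2/3 ≈ -0.66667)
x(Z) = (-5 + Z**2 + 2*Z)/Z (x(Z) = ((Z**2 + 2*Z) - 5)/Z = (-5 + Z**2 + 2*Z)/Z)
14*(-56) + x(-2) = 14*(-56) + (2 - 2 - 5/(-2)) = -784 + (2 - 2 - 5*(-1/2)) = -784 + (2 - 2 + 5/2) = -784 + 5/2 = -1563/2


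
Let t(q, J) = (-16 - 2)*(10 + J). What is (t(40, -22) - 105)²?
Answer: 12321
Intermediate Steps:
t(q, J) = -180 - 18*J (t(q, J) = -18*(10 + J) = -180 - 18*J)
(t(40, -22) - 105)² = ((-180 - 18*(-22)) - 105)² = ((-180 + 396) - 105)² = (216 - 105)² = 111² = 12321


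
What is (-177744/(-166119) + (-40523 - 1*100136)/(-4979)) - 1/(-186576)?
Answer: 116017378316707/3956877500784 ≈ 29.320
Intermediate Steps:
(-177744/(-166119) + (-40523 - 1*100136)/(-4979)) - 1/(-186576) = (-177744*(-1/166119) + (-40523 - 100136)*(-1/4979)) - 1*(-1/186576) = (59248/55373 - 140659*(-1/4979)) + 1/186576 = (59248/55373 + 140659/4979) + 1/186576 = 8083706599/275702167 + 1/186576 = 116017378316707/3956877500784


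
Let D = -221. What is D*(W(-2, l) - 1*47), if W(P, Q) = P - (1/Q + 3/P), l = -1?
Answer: 20553/2 ≈ 10277.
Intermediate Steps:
W(P, Q) = P - 1/Q - 3/P (W(P, Q) = P - (1/Q + 3/P) = P + (-1/Q - 3/P) = P - 1/Q - 3/P)
D*(W(-2, l) - 1*47) = -221*((-2 - 1/(-1) - 3/(-2)) - 1*47) = -221*((-2 - 1*(-1) - 3*(-½)) - 47) = -221*((-2 + 1 + 3/2) - 47) = -221*(½ - 47) = -221*(-93/2) = 20553/2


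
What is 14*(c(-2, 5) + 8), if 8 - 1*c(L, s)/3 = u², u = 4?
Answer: -224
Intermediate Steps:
c(L, s) = -24 (c(L, s) = 24 - 3*4² = 24 - 3*16 = 24 - 48 = -24)
14*(c(-2, 5) + 8) = 14*(-24 + 8) = 14*(-16) = -224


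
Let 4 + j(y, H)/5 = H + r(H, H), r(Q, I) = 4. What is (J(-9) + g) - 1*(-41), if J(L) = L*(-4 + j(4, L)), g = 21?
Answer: 503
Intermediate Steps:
j(y, H) = 5*H (j(y, H) = -20 + 5*(H + 4) = -20 + 5*(4 + H) = -20 + (20 + 5*H) = 5*H)
J(L) = L*(-4 + 5*L)
(J(-9) + g) - 1*(-41) = (-9*(-4 + 5*(-9)) + 21) - 1*(-41) = (-9*(-4 - 45) + 21) + 41 = (-9*(-49) + 21) + 41 = (441 + 21) + 41 = 462 + 41 = 503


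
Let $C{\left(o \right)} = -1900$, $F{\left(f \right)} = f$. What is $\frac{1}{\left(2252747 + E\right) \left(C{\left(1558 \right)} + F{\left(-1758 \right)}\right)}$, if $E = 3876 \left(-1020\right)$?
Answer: $\frac{1}{6221427634} \approx 1.6073 \cdot 10^{-10}$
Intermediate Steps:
$E = -3953520$
$\frac{1}{\left(2252747 + E\right) \left(C{\left(1558 \right)} + F{\left(-1758 \right)}\right)} = \frac{1}{\left(2252747 - 3953520\right) \left(-1900 - 1758\right)} = \frac{1}{\left(-1700773\right) \left(-3658\right)} = \frac{1}{6221427634}$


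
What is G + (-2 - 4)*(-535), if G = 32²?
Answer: 4234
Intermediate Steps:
G = 1024
G + (-2 - 4)*(-535) = 1024 + (-2 - 4)*(-535) = 1024 - 6*(-535) = 1024 + 3210 = 4234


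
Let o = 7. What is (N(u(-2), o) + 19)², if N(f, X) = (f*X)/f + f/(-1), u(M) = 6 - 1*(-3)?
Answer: 289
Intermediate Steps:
u(M) = 9 (u(M) = 6 + 3 = 9)
N(f, X) = X - f (N(f, X) = (X*f)/f + f*(-1) = X - f)
(N(u(-2), o) + 19)² = ((7 - 1*9) + 19)² = ((7 - 9) + 19)² = (-2 + 19)² = 17² = 289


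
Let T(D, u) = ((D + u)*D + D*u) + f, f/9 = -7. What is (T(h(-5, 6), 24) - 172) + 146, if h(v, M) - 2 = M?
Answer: 359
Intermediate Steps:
f = -63 (f = 9*(-7) = -63)
h(v, M) = 2 + M
T(D, u) = -63 + D*u + D*(D + u) (T(D, u) = ((D + u)*D + D*u) - 63 = (D*(D + u) + D*u) - 63 = (D*u + D*(D + u)) - 63 = -63 + D*u + D*(D + u))
(T(h(-5, 6), 24) - 172) + 146 = ((-63 + (2 + 6)² + 2*(2 + 6)*24) - 172) + 146 = ((-63 + 8² + 2*8*24) - 172) + 146 = ((-63 + 64 + 384) - 172) + 146 = (385 - 172) + 146 = 213 + 146 = 359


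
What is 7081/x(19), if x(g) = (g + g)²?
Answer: 7081/1444 ≈ 4.9037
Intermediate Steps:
x(g) = 4*g² (x(g) = (2*g)² = 4*g²)
7081/x(19) = 7081/((4*19²)) = 7081/((4*361)) = 7081/1444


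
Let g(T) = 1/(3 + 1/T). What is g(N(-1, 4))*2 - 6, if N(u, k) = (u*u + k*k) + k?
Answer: -171/32 ≈ -5.3438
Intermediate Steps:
N(u, k) = k + k**2 + u**2 (N(u, k) = (u**2 + k**2) + k = (k**2 + u**2) + k = k + k**2 + u**2)
g(T) = 1/(3 + 1/T)
g(N(-1, 4))*2 - 6 = ((4 + 4**2 + (-1)**2)/(1 + 3*(4 + 4**2 + (-1)**2)))*2 - 6 = ((4 + 16 + 1)/(1 + 3*(4 + 16 + 1)))*2 - 6 = (21/(1 + 3*21))*2 - 6 = (21/(1 + 63))*2 - 6 = (21/64)*2 - 6 = 21/32 - 6 = -171/32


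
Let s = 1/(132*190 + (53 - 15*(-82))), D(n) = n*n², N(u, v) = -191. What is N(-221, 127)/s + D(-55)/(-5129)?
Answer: -25826056582/5129 ≈ -5.0353e+6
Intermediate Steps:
D(n) = n³
s = 1/26363 (s = 1/(25080 + (53 + 1230)) = 1/(25080 + 1283) = 1/26363 ≈ 3.7932e-5)
N(-221, 127)/s + D(-55)/(-5129) = -191/1/26363 + (-55)³/(-5129) = -191*26363 - 166375*(-1/5129) = -5035333 + 166375/5129 = -25826056582/5129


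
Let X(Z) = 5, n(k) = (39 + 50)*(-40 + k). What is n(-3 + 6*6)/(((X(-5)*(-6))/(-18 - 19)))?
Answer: -23051/30 ≈ -768.37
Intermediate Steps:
n(k) = -3560 + 89*k (n(k) = 89*(-40 + k) = -3560 + 89*k)
n(-3 + 6*6)/(((X(-5)*(-6))/(-18 - 19))) = (-3560 + 89*(-3 + 6*6))/(((5*(-6))/(-18 - 19))) = (-3560 + 89*(-3 + 36))/((-30/(-37))) = (-3560 + 89*33)/((-30*(-1/37))) = (-3560 + 2937)/(30/37) = -623*37/30 = -23051/30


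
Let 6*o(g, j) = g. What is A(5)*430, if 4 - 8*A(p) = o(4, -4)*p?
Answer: 215/6 ≈ 35.833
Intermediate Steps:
o(g, j) = g/6
A(p) = ½ - p/12 (A(p) = ½ - (⅙)*4*p/8 = ½ - p/12)
A(5)*430 = (½ - 1/12*5)*430 = (½ - 5/12)*430 = (1/12)*430 = 215/6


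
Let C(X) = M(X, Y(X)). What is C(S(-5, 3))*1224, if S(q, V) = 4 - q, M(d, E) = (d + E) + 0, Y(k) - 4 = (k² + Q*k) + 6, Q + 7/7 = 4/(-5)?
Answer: 512856/5 ≈ 1.0257e+5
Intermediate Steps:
Q = -9/5 (Q = -1 + 4/(-5) = -1 + 4*(-⅕) = -1 - ⅘ = -9/5 ≈ -1.8000)
Y(k) = 10 + k² - 9*k/5 (Y(k) = 4 + ((k² - 9*k/5) + 6) = 4 + (6 + k² - 9*k/5) = 10 + k² - 9*k/5)
M(d, E) = E + d (M(d, E) = (E + d) + 0 = E + d)
C(X) = 10 + X² - 4*X/5 (C(X) = (10 + X² - 9*X/5) + X = 10 + X² - 4*X/5)
C(S(-5, 3))*1224 = (10 + (4 - 1*(-5))² - 4*(4 - 1*(-5))/5)*1224 = (10 + (4 + 5)² - 4*(4 + 5)/5)*1224 = (10 + 9² - ⅘*9)*1224 = (10 + 81 - 36/5)*1224 = (419/5)*1224 = 512856/5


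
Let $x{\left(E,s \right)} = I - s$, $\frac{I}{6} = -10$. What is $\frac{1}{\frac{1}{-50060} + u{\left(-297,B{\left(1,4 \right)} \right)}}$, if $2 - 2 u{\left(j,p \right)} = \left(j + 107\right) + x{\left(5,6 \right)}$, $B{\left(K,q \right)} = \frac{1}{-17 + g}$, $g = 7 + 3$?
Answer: $\frac{50060}{6457739} \approx 0.0077519$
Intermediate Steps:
$I = -60$ ($I = 6 \left(-10\right) = -60$)
$x{\left(E,s \right)} = -60 - s$
$g = 10$
$B{\left(K,q \right)} = - \frac{1}{7}$ ($B{\left(K,q \right)} = \frac{1}{-17 + 10} = \frac{1}{-7} = - \frac{1}{7}$)
$u{\left(j,p \right)} = - \frac{39}{2} - \frac{j}{2}$ ($u{\left(j,p \right)} = 1 - \frac{\left(j + 107\right) - 66}{2} = 1 - \frac{\left(107 + j\right) - 66}{2} = 1 - \frac{41 + j}{2} = 1 - \left(\frac{41}{2} + \frac{j}{2}\right) = - \frac{39}{2} - \frac{j}{2}$)
$\frac{1}{\frac{1}{-50060} + u{\left(-297,B{\left(1,4 \right)} \right)}} = \frac{1}{\frac{1}{-50060} - -129} = \frac{1}{- \frac{1}{50060} + \left(- \frac{39}{2} + \frac{297}{2}\right)} = \frac{1}{- \frac{1}{50060} + 129} = \frac{1}{\frac{6457739}{50060}} = \frac{50060}{6457739}$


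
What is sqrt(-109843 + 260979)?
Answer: 4*sqrt(9446) ≈ 388.76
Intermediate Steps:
sqrt(-109843 + 260979) = sqrt(151136) = 4*sqrt(9446)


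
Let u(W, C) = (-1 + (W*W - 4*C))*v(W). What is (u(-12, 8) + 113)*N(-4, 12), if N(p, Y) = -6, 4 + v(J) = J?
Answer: 9978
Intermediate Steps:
v(J) = -4 + J
u(W, C) = (-4 + W)*(-1 + W² - 4*C) (u(W, C) = (-1 + (W*W - 4*C))*(-4 + W) = (-1 + (W² - 4*C))*(-4 + W) = (-1 + W² - 4*C)*(-4 + W) = (-4 + W)*(-1 + W² - 4*C))
(u(-12, 8) + 113)*N(-4, 12) = (-(-4 - 12)*(1 - 1*(-12)² + 4*8) + 113)*(-6) = (-1*(-16)*(1 - 1*144 + 32) + 113)*(-6) = (-1*(-16)*(1 - 144 + 32) + 113)*(-6) = (-1*(-16)*(-111) + 113)*(-6) = (-1776 + 113)*(-6) = -1663*(-6) = 9978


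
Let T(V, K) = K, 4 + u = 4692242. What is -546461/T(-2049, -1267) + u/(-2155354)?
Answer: 585935918324/1365416759 ≈ 429.13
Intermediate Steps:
u = 4692238 (u = -4 + 4692242 = 4692238)
-546461/T(-2049, -1267) + u/(-2155354) = -546461/(-1267) + 4692238/(-2155354) = -546461*(-1/1267) + 4692238*(-1/2155354) = 546461/1267 - 2346119/1077677 = 585935918324/1365416759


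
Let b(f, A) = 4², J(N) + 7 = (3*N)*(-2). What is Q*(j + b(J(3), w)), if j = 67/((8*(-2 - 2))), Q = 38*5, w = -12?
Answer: 42275/16 ≈ 2642.2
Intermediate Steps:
J(N) = -7 - 6*N (J(N) = -7 + (3*N)*(-2) = -7 - 6*N)
b(f, A) = 16
Q = 190
j = -67/32 (j = 67/((8*(-4))) = 67/(-32) = 67*(-1/32) = -67/32 ≈ -2.0938)
Q*(j + b(J(3), w)) = 190*(-67/32 + 16) = 190*(445/32) = 42275/16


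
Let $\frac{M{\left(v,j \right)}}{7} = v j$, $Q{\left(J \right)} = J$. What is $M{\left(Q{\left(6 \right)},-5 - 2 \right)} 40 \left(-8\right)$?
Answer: $94080$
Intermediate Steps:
$M{\left(v,j \right)} = 7 j v$ ($M{\left(v,j \right)} = 7 v j = 7 j v$)
$M{\left(Q{\left(6 \right)},-5 - 2 \right)} 40 \left(-8\right) = 7 \left(-5 - 2\right) 6 \cdot 40 \left(-8\right) = 7 \left(-5 - 2\right) 6 \left(-320\right) = 7 \left(-7\right) 6 \left(-320\right) = \left(-294\right) \left(-320\right) = 94080$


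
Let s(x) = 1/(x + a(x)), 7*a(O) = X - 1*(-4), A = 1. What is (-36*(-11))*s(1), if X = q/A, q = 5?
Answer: 693/4 ≈ 173.25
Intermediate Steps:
X = 5 (X = 5/1 = 5*1 = 5)
a(O) = 9/7 (a(O) = (5 - 1*(-4))/7 = (5 + 4)/7 = (1/7)*9 = 9/7)
s(x) = 1/(9/7 + x) (s(x) = 1/(x + 9/7) = 1/(9/7 + x))
(-36*(-11))*s(1) = (-36*(-11))*(7/(9 + 7*1)) = (-12*(-33))*(7/(9 + 7)) = 396*(7/16) = 693/4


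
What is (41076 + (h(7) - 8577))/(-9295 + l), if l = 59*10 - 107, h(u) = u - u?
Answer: -32499/8812 ≈ -3.6880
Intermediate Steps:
h(u) = 0
l = 483 (l = 590 - 107 = 483)
(41076 + (h(7) - 8577))/(-9295 + l) = (41076 + (0 - 8577))/(-9295 + 483) = (41076 - 8577)/(-8812) = 32499*(-1/8812) = -32499/8812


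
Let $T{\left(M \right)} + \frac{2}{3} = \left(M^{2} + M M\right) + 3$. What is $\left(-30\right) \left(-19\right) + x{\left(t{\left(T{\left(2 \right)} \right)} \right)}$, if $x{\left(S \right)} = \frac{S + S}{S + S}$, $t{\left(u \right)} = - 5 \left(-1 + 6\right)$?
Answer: $571$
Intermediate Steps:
$T{\left(M \right)} = \frac{7}{3} + 2 M^{2}$ ($T{\left(M \right)} = - \frac{2}{3} + \left(\left(M^{2} + M M\right) + 3\right) = - \frac{2}{3} + \left(\left(M^{2} + M^{2}\right) + 3\right) = - \frac{2}{3} + \left(2 M^{2} + 3\right) = - \frac{2}{3} + \left(3 + 2 M^{2}\right) = \frac{7}{3} + 2 M^{2}$)
$t{\left(u \right)} = -25$ ($t{\left(u \right)} = \left(-5\right) 5 = -25$)
$x{\left(S \right)} = 1$ ($x{\left(S \right)} = \frac{2 S}{2 S} = 2 S \frac{1}{2 S} = 1$)
$\left(-30\right) \left(-19\right) + x{\left(t{\left(T{\left(2 \right)} \right)} \right)} = \left(-30\right) \left(-19\right) + 1 = 570 + 1 = 571$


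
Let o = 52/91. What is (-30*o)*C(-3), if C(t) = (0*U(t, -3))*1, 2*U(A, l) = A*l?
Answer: 0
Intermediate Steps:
U(A, l) = A*l/2 (U(A, l) = (A*l)/2 = A*l/2)
o = 4/7 (o = 52*(1/91) = 4/7 ≈ 0.57143)
C(t) = 0 (C(t) = (0*((1/2)*t*(-3)))*1 = (0*(-3*t/2))*1 = 0*1 = 0)
(-30*o)*C(-3) = -30*4/7*0 = -120/7*0 = 0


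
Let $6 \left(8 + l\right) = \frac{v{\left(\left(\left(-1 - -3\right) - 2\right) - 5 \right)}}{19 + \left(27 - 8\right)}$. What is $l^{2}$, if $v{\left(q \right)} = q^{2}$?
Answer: $\frac{3236401}{51984} \approx 62.258$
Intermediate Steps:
$l = - \frac{1799}{228}$ ($l = -8 + \frac{\frac{1}{19 + \left(27 - 8\right)} \left(\left(\left(-1 - -3\right) - 2\right) - 5\right)^{2}}{6} = -8 + \frac{\frac{1}{19 + 19} \left(\left(\left(-1 + 3\right) - 2\right) - 5\right)^{2}}{6} = -8 + \frac{\frac{1}{38} \left(\left(2 - 2\right) - 5\right)^{2}}{6} = -8 + \frac{\frac{1}{38} \left(0 - 5\right)^{2}}{6} = -8 + \frac{\frac{1}{38} \left(-5\right)^{2}}{6} = -8 + \frac{\frac{1}{38} \cdot 25}{6} = -8 + \frac{1}{6} \cdot \frac{25}{38} = -8 + \frac{25}{228} = - \frac{1799}{228} \approx -7.8904$)
$l^{2} = \left(- \frac{1799}{228}\right)^{2} = \frac{3236401}{51984}$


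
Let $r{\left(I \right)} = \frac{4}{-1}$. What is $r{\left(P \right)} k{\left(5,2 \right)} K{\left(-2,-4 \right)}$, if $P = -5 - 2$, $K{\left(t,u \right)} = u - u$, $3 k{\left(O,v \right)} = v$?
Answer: $0$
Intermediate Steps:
$k{\left(O,v \right)} = \frac{v}{3}$
$K{\left(t,u \right)} = 0$
$P = -7$
$r{\left(I \right)} = -4$ ($r{\left(I \right)} = 4 \left(-1\right) = -4$)
$r{\left(P \right)} k{\left(5,2 \right)} K{\left(-2,-4 \right)} = - 4 \cdot \frac{1}{3} \cdot 2 \cdot 0 = \left(-4\right) \frac{2}{3} \cdot 0 = \left(- \frac{8}{3}\right) 0 = 0$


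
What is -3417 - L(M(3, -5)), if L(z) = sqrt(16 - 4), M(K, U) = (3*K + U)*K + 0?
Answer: -3417 - 2*sqrt(3) ≈ -3420.5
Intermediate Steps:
M(K, U) = K*(U + 3*K) (M(K, U) = (U + 3*K)*K + 0 = K*(U + 3*K) + 0 = K*(U + 3*K))
L(z) = 2*sqrt(3) (L(z) = sqrt(12) = 2*sqrt(3))
-3417 - L(M(3, -5)) = -3417 - 2*sqrt(3)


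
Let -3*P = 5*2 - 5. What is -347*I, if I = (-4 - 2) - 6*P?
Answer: -1388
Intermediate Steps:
P = -5/3 (P = -(5*2 - 5)/3 = -(10 - 5)/3 = -⅓*5 = -5/3 ≈ -1.6667)
I = 4 (I = (-4 - 2) - 6*(-5/3) = -6 + 10 = 4)
-347*I = -347*4 = -1388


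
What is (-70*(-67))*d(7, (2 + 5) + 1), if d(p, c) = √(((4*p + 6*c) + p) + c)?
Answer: 4690*√91 ≈ 44740.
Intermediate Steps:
d(p, c) = √(5*p + 7*c) (d(p, c) = √((5*p + 6*c) + c) = √(5*p + 7*c))
(-70*(-67))*d(7, (2 + 5) + 1) = (-70*(-67))*√(5*7 + 7*((2 + 5) + 1)) = 4690*√(35 + 7*(7 + 1)) = 4690*√(35 + 7*8) = 4690*√(35 + 56) = 4690*√91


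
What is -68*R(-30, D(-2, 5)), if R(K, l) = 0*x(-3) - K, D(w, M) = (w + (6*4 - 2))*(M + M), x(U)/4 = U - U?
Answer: -2040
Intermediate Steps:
x(U) = 0 (x(U) = 4*(U - U) = 4*0 = 0)
D(w, M) = 2*M*(22 + w) (D(w, M) = (w + (24 - 2))*(2*M) = (w + 22)*(2*M) = (22 + w)*(2*M) = 2*M*(22 + w))
R(K, l) = -K (R(K, l) = 0*0 - K = 0 - K = -K)
-68*R(-30, D(-2, 5)) = -(-68)*(-30) = -68*30 = -2040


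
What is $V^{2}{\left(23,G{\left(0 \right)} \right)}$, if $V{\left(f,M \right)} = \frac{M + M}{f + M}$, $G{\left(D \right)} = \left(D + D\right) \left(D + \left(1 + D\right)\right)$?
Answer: $0$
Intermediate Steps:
$G{\left(D \right)} = 2 D \left(1 + 2 D\right)$
$V{\left(f,M \right)} = \frac{2 M}{M + f}$
$V^{2}{\left(23,G{\left(0 \right)} \right)} = \left(\frac{2 \cdot 2 \cdot 0 \left(1 + 2 \cdot 0\right)}{2 \cdot 0 \left(1 + 2 \cdot 0\right) + 23}\right)^{2} = \left(\frac{2 \cdot 2 \cdot 0 \left(1 + 0\right)}{2 \cdot 0 \left(1 + 0\right) + 23}\right)^{2} = \left(\frac{2 \cdot 2 \cdot 0 \cdot 1}{2 \cdot 0 \cdot 1 + 23}\right)^{2} = \left(2 \cdot 0 \frac{1}{0 + 23}\right)^{2} = \left(2 \cdot 0 \cdot \frac{1}{23}\right)^{2} = 0^{2} = 0$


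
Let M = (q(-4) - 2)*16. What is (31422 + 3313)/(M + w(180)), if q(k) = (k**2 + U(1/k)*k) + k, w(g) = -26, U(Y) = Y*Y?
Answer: 6947/26 ≈ 267.19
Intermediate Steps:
U(Y) = Y**2
q(k) = k + 1/k + k**2 (q(k) = (k**2 + (1/k)**2*k) + k = (k**2 + k/k**2) + k = (k**2 + 1/k) + k = (1/k + k**2) + k = k + 1/k + k**2)
M = 156 (M = ((-4 + 1/(-4) + (-4)**2) - 2)*16 = ((-4 - 1/4 + 16) - 2)*16 = (47/4 - 2)*16 = (39/4)*16 = 156)
(31422 + 3313)/(M + w(180)) = (31422 + 3313)/(156 - 26) = 34735/130 = 34735*(1/130) = 6947/26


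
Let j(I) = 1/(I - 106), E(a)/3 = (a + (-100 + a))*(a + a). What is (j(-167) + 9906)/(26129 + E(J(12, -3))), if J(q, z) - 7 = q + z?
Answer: 2704337/5351073 ≈ 0.50538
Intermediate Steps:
J(q, z) = 7 + q + z (J(q, z) = 7 + (q + z) = 7 + q + z)
E(a) = 6*a*(-100 + 2*a) (E(a) = 3*((a + (-100 + a))*(a + a)) = 3*((-100 + 2*a)*(2*a)) = 3*(2*a*(-100 + 2*a)) = 6*a*(-100 + 2*a))
j(I) = 1/(-106 + I)
(j(-167) + 9906)/(26129 + E(J(12, -3))) = (1/(-106 - 167) + 9906)/(26129 + 12*(7 + 12 - 3)*(-50 + (7 + 12 - 3))) = (1/(-273) + 9906)/(26129 + 12*16*(-50 + 16)) = (-1/273 + 9906)/(26129 + 12*16*(-34)) = 2704337/(273*(26129 - 6528)) = (2704337/273)/19601 = (2704337/273)*(1/19601) = 2704337/5351073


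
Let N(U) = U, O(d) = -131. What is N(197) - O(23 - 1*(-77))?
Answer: 328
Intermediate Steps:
N(197) - O(23 - 1*(-77)) = 197 - 1*(-131) = 197 + 131 = 328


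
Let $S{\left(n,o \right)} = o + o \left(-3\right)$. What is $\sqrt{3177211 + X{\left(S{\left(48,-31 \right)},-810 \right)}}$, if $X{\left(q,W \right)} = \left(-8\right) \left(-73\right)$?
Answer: $\sqrt{3177795} \approx 1782.6$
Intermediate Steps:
$S{\left(n,o \right)} = - 2 o$ ($S{\left(n,o \right)} = o - 3 o = - 2 o$)
$X{\left(q,W \right)} = 584$
$\sqrt{3177211 + X{\left(S{\left(48,-31 \right)},-810 \right)}} = \sqrt{3177211 + 584} = \sqrt{3177795}$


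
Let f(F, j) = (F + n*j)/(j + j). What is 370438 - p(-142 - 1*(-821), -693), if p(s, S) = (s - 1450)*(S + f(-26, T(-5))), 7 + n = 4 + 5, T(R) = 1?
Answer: -173117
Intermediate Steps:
n = 2 (n = -7 + (4 + 5) = -7 + 9 = 2)
f(F, j) = (F + 2*j)/(2*j) (f(F, j) = (F + 2*j)/(j + j) = (F + 2*j)/((2*j)) = (F + 2*j)*(1/(2*j)) = (F + 2*j)/(2*j))
p(s, S) = (-1450 + s)*(-12 + S) (p(s, S) = (s - 1450)*(S + (1 + (½)*(-26))/1) = (-1450 + s)*(S + 1*(1 - 13)) = (-1450 + s)*(S + 1*(-12)) = (-1450 + s)*(S - 12) = (-1450 + s)*(-12 + S))
370438 - p(-142 - 1*(-821), -693) = 370438 - (17400 - 1450*(-693) - 12*(-142 - 1*(-821)) - 693*(-142 - 1*(-821))) = 370438 - (17400 + 1004850 - 12*(-142 + 821) - 693*(-142 + 821)) = 370438 - (17400 + 1004850 - 12*679 - 693*679) = 370438 - (17400 + 1004850 - 8148 - 470547) = 370438 - 1*543555 = 370438 - 543555 = -173117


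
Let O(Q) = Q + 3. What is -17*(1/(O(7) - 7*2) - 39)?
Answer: 2669/4 ≈ 667.25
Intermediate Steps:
O(Q) = 3 + Q
-17*(1/(O(7) - 7*2) - 39) = -17*(1/((3 + 7) - 7*2) - 39) = -17*(1/(10 - 14) - 39) = -17*(1/(-4) - 39) = -17*(-¼ - 39) = -17*(-157/4) = 2669/4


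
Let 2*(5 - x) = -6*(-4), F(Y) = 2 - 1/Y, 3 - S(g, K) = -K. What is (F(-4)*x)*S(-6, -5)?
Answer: 63/2 ≈ 31.500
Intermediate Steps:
S(g, K) = 3 + K (S(g, K) = 3 - (-1)*K = 3 + K)
x = -7 (x = 5 - (-3)*(-4) = 5 - 1/2*24 = 5 - 12 = -7)
(F(-4)*x)*S(-6, -5) = ((2 - 1/(-4))*(-7))*(3 - 5) = ((2 - 1*(-1/4))*(-7))*(-2) = ((2 + 1/4)*(-7))*(-2) = ((9/4)*(-7))*(-2) = -63/4*(-2) = 63/2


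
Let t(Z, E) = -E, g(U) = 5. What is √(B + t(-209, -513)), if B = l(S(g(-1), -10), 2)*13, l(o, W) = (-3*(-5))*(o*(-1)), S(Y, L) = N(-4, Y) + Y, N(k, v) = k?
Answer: √318 ≈ 17.833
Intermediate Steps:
S(Y, L) = -4 + Y
l(o, W) = -15*o (l(o, W) = 15*(-o) = -15*o)
B = -195 (B = -15*(-4 + 5)*13 = -15*1*13 = -15*13 = -195)
√(B + t(-209, -513)) = √(-195 - 1*(-513)) = √(-195 + 513) = √318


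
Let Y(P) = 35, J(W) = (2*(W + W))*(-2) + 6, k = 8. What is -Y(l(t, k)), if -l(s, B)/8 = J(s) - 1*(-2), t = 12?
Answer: -35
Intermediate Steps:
J(W) = 6 - 8*W (J(W) = (2*(2*W))*(-2) + 6 = (4*W)*(-2) + 6 = -8*W + 6 = 6 - 8*W)
l(s, B) = -64 + 64*s (l(s, B) = -8*((6 - 8*s) - 1*(-2)) = -8*((6 - 8*s) + 2) = -8*(8 - 8*s) = -64 + 64*s)
-Y(l(t, k)) = -1*35 = -35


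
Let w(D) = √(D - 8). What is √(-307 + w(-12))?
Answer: √(-307 + 2*I*√5) ≈ 0.1276 + 17.522*I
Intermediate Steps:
w(D) = √(-8 + D)
√(-307 + w(-12)) = √(-307 + √(-8 - 12)) = √(-307 + √(-20)) = √(-307 + 2*I*√5)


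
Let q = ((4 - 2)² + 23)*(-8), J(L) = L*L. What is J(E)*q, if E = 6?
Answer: -7776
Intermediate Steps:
J(L) = L²
q = -216 (q = (2² + 23)*(-8) = (4 + 23)*(-8) = 27*(-8) = -216)
J(E)*q = 6²*(-216) = 36*(-216) = -7776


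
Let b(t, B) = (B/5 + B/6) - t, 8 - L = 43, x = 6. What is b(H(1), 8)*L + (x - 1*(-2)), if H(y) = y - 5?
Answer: -704/3 ≈ -234.67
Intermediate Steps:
L = -35 (L = 8 - 1*43 = 8 - 43 = -35)
H(y) = -5 + y
b(t, B) = -t + 11*B/30 (b(t, B) = (B*(1/5) + B*(1/6)) - t = (B/5 + B/6) - t = 11*B/30 - t = -t + 11*B/30)
b(H(1), 8)*L + (x - 1*(-2)) = (-(-5 + 1) + (11/30)*8)*(-35) + (6 - 1*(-2)) = (-1*(-4) + 44/15)*(-35) + (6 + 2) = (4 + 44/15)*(-35) + 8 = (104/15)*(-35) + 8 = -728/3 + 8 = -704/3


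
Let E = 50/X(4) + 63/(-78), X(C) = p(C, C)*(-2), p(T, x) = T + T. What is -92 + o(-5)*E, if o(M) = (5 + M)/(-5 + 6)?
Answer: -92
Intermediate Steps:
o(M) = 5 + M (o(M) = (5 + M)/1 = (5 + M)*1 = 5 + M)
p(T, x) = 2*T
X(C) = -4*C (X(C) = (2*C)*(-2) = -4*C)
E = -409/104 (E = 50/((-4*4)) + 63/(-78) = 50/(-16) + 63*(-1/78) = 50*(-1/16) - 21/26 = -25/8 - 21/26 = -409/104 ≈ -3.9327)
-92 + o(-5)*E = -92 + (5 - 5)*(-409/104) = -92 + 0*(-409/104) = -92 + 0 = -92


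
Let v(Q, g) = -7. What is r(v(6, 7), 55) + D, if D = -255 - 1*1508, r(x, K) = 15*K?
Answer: -938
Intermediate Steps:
D = -1763 (D = -255 - 1508 = -1763)
r(v(6, 7), 55) + D = 15*55 - 1763 = 825 - 1763 = -938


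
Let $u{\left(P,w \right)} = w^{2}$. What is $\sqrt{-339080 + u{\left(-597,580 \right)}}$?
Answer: $2 i \sqrt{670} \approx 51.769 i$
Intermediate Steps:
$\sqrt{-339080 + u{\left(-597,580 \right)}} = \sqrt{-339080 + 580^{2}} = \sqrt{-339080 + 336400} = \sqrt{-2680} = 2 i \sqrt{670}$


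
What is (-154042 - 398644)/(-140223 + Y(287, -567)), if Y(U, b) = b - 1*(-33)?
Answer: 552686/140757 ≈ 3.9265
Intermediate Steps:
Y(U, b) = 33 + b (Y(U, b) = b + 33 = 33 + b)
(-154042 - 398644)/(-140223 + Y(287, -567)) = (-154042 - 398644)/(-140223 + (33 - 567)) = -552686/(-140223 - 534) = -552686/(-140757) = -552686*(-1/140757) = 552686/140757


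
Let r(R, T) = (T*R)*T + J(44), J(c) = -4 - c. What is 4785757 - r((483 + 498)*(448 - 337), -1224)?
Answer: -163133097011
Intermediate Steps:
r(R, T) = -48 + R*T² (r(R, T) = (T*R)*T + (-4 - 1*44) = (R*T)*T + (-4 - 44) = R*T² - 48 = -48 + R*T²)
4785757 - r((483 + 498)*(448 - 337), -1224) = 4785757 - (-48 + ((483 + 498)*(448 - 337))*(-1224)²) = 4785757 - (-48 + (981*111)*1498176) = 4785757 - (-48 + 108891*1498176) = 4785757 - (-48 + 163137882816) = 4785757 - 1*163137882768 = 4785757 - 163137882768 = -163133097011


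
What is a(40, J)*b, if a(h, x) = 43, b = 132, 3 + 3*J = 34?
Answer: 5676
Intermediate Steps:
J = 31/3 (J = -1 + (1/3)*34 = -1 + 34/3 = 31/3 ≈ 10.333)
a(40, J)*b = 43*132 = 5676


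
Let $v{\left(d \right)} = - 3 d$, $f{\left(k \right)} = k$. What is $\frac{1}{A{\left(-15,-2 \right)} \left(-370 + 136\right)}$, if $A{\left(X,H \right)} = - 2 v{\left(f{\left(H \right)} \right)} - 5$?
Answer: $\frac{1}{3978} \approx 0.00025138$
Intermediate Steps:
$A{\left(X,H \right)} = -5 + 6 H$ ($A{\left(X,H \right)} = - 2 \left(- 3 H\right) - 5 = 6 H - 5 = -5 + 6 H$)
$\frac{1}{A{\left(-15,-2 \right)} \left(-370 + 136\right)} = \frac{1}{\left(-5 + 6 \left(-2\right)\right) \left(-370 + 136\right)} = \frac{1}{\left(-5 - 12\right) \left(-234\right)} = \frac{1}{\left(-17\right) \left(-234\right)} = \frac{1}{3978}$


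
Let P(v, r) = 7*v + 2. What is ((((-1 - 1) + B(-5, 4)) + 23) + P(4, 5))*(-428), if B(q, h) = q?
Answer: -19688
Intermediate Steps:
P(v, r) = 2 + 7*v
((((-1 - 1) + B(-5, 4)) + 23) + P(4, 5))*(-428) = ((((-1 - 1) - 5) + 23) + (2 + 7*4))*(-428) = (((-2 - 5) + 23) + (2 + 28))*(-428) = ((-7 + 23) + 30)*(-428) = (16 + 30)*(-428) = 46*(-428) = -19688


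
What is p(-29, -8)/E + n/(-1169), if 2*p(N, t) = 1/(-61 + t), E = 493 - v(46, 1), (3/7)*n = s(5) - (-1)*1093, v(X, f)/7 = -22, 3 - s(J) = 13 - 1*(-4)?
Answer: -10704455/4970254 ≈ -2.1537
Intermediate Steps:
s(J) = -14 (s(J) = 3 - (13 - 1*(-4)) = 3 - (13 + 4) = 3 - 1*17 = 3 - 17 = -14)
v(X, f) = -154 (v(X, f) = 7*(-22) = -154)
n = 7553/3 (n = 7*(-14 - (-1)*1093)/3 = 7*(-14 - 1*(-1093))/3 = 7*(-14 + 1093)/3 = (7/3)*1079 = 7553/3 ≈ 2517.7)
E = 647 (E = 493 - 1*(-154) = 493 + 154 = 647)
p(N, t) = 1/(2*(-61 + t))
p(-29, -8)/E + n/(-1169) = (1/(2*(-61 - 8)))/647 + (7553/3)/(-1169) = ((½)/(-69))*(1/647) + (7553/3)*(-1/1169) = ((½)*(-1/69))*(1/647) - 1079/501 = -1/138*1/647 - 1079/501 = -1/89286 - 1079/501 = -10704455/4970254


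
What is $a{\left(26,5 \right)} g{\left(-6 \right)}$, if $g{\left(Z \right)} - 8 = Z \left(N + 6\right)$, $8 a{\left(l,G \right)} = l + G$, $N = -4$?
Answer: $- \frac{31}{2} \approx -15.5$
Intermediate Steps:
$a{\left(l,G \right)} = \frac{G}{8} + \frac{l}{8}$ ($a{\left(l,G \right)} = \frac{l + G}{8} = \frac{G + l}{8} = \frac{G}{8} + \frac{l}{8}$)
$g{\left(Z \right)} = 8 + 2 Z$ ($g{\left(Z \right)} = 8 + Z \left(-4 + 6\right) = 8 + Z 2 = 8 + 2 Z$)
$a{\left(26,5 \right)} g{\left(-6 \right)} = \left(\frac{1}{8} \cdot 5 + \frac{1}{8} \cdot 26\right) \left(8 + 2 \left(-6\right)\right) = \left(\frac{5}{8} + \frac{13}{4}\right) \left(8 - 12\right) = \frac{31}{8} \left(-4\right) = - \frac{31}{2}$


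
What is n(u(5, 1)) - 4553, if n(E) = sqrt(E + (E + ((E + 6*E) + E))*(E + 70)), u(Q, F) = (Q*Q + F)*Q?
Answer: -4553 + sqrt(234130) ≈ -4069.1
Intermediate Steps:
u(Q, F) = Q*(F + Q**2) (u(Q, F) = (Q**2 + F)*Q = (F + Q**2)*Q = Q*(F + Q**2))
n(E) = sqrt(E + 9*E*(70 + E)) (n(E) = sqrt(E + (E + (7*E + E))*(70 + E)) = sqrt(E + (E + 8*E)*(70 + E)) = sqrt(E + (9*E)*(70 + E)) = sqrt(E + 9*E*(70 + E)))
n(u(5, 1)) - 4553 = sqrt((5*(1 + 5**2))*(631 + 9*(5*(1 + 5**2)))) - 4553 = sqrt((5*(1 + 25))*(631 + 9*(5*(1 + 25)))) - 4553 = sqrt((5*26)*(631 + 9*(5*26))) - 4553 = sqrt(130*(631 + 9*130)) - 4553 = sqrt(130*(631 + 1170)) - 4553 = sqrt(130*1801) - 4553 = sqrt(234130) - 4553 = -4553 + sqrt(234130)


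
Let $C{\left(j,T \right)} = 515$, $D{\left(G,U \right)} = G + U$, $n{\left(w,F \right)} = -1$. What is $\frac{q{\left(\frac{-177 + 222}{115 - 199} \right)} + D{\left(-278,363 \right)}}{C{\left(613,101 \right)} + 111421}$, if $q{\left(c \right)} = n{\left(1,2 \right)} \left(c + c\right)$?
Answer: $\frac{1205}{1567104} \approx 0.00076893$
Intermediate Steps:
$q{\left(c \right)} = - 2 c$ ($q{\left(c \right)} = - (c + c) = - 2 c$)
$\frac{q{\left(\frac{-177 + 222}{115 - 199} \right)} + D{\left(-278,363 \right)}}{C{\left(613,101 \right)} + 111421} = \frac{- 2 \frac{-177 + 222}{115 - 199} + \left(-278 + 363\right)}{515 + 111421} = \frac{- 2 \frac{45}{-84} + 85}{111936} = \left(- 2 \cdot 45 \left(- \frac{1}{84}\right) + 85\right) \frac{1}{111936} = \left(\left(-2\right) \left(- \frac{15}{28}\right) + 85\right) \frac{1}{111936} = \left(\frac{15}{14} + 85\right) \frac{1}{111936} = \frac{1205}{14} \cdot \frac{1}{111936} = \frac{1205}{1567104}$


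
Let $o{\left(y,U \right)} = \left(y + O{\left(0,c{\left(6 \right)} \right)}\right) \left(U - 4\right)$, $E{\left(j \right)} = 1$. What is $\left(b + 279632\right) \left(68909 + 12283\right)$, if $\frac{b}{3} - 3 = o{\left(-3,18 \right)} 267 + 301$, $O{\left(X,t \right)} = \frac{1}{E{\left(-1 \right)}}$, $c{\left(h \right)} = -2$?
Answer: $20956954272$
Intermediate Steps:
$O{\left(X,t \right)} = 1$ ($O{\left(X,t \right)} = 1^{-1} = 1$)
$o{\left(y,U \right)} = \left(1 + y\right) \left(-4 + U\right)$ ($o{\left(y,U \right)} = \left(y + 1\right) \left(U - 4\right) = \left(1 + y\right) \left(-4 + U\right)$)
$b = -21516$ ($b = 9 + 3 \left(\left(-4 + 18 - -12 + 18 \left(-3\right)\right) 267 + 301\right) = 9 + 3 \left(\left(-4 + 18 + 12 - 54\right) 267 + 301\right) = 9 + 3 \left(\left(-28\right) 267 + 301\right) = 9 + 3 \left(-7476 + 301\right) = 9 + 3 \left(-7175\right) = 9 - 21525 = -21516$)
$\left(b + 279632\right) \left(68909 + 12283\right) = \left(-21516 + 279632\right) \left(68909 + 12283\right) = 258116 \cdot 81192 = 20956954272$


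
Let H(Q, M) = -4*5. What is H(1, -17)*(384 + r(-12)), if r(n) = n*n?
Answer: -10560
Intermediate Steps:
r(n) = n²
H(Q, M) = -20
H(1, -17)*(384 + r(-12)) = -20*(384 + (-12)²) = -20*(384 + 144) = -20*528 = -10560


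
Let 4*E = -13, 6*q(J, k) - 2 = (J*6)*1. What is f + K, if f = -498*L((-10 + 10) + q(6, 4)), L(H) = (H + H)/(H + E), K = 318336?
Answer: 11702736/37 ≈ 3.1629e+5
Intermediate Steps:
q(J, k) = ⅓ + J (q(J, k) = ⅓ + ((J*6)*1)/6 = ⅓ + ((6*J)*1)/6 = ⅓ + (6*J)/6 = ⅓ + J)
E = -13/4 (E = (¼)*(-13) = -13/4 ≈ -3.2500)
L(H) = 2*H/(-13/4 + H) (L(H) = (H + H)/(H - 13/4) = (2*H)/(-13/4 + H) = 2*H/(-13/4 + H))
f = -75696/37 (f = -3984*((-10 + 10) + (⅓ + 6))/(-13 + 4*((-10 + 10) + (⅓ + 6))) = -3984*(0 + 19/3)/(-13 + 4*(0 + 19/3)) = -3984*19/(3*(-13 + 4*(19/3))) = -3984*19/(3*(-13 + 76/3)) = -3984*19/(3*37/3) = -3984*19*3/(3*37) = -498*152/37 = -75696/37 ≈ -2045.8)
f + K = -75696/37 + 318336 = 11702736/37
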